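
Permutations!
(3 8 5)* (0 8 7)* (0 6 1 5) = [8, 5, 2, 7, 4, 3, 1, 6, 0] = (0 8)(1 5 3 7 6)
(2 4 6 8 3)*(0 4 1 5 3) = (0 4 6 8)(1 5 3 2) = [4, 5, 1, 2, 6, 3, 8, 7, 0]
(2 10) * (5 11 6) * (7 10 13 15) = (2 13 15 7 10)(5 11 6) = [0, 1, 13, 3, 4, 11, 5, 10, 8, 9, 2, 6, 12, 15, 14, 7]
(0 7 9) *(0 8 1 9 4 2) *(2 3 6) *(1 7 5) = (0 5 1 9 8 7 4 3 6 2) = [5, 9, 0, 6, 3, 1, 2, 4, 7, 8]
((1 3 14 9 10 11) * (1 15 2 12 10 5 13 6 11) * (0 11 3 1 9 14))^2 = (0 15 12 9 13 3 11 2 10 5 6)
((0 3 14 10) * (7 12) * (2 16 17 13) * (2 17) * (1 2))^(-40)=((0 3 14 10)(1 2 16)(7 12)(13 17))^(-40)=(17)(1 16 2)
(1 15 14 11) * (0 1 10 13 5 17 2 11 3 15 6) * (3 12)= [1, 6, 11, 15, 4, 17, 0, 7, 8, 9, 13, 10, 3, 5, 12, 14, 16, 2]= (0 1 6)(2 11 10 13 5 17)(3 15 14 12)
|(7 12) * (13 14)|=2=|(7 12)(13 14)|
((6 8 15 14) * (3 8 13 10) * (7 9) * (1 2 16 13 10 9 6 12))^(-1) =(1 12 14 15 8 3 10 6 7 9 13 16 2)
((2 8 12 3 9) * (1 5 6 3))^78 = ((1 5 6 3 9 2 8 12))^78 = (1 8 9 6)(2 3 5 12)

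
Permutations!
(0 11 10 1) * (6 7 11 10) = (0 10 1)(6 7 11) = [10, 0, 2, 3, 4, 5, 7, 11, 8, 9, 1, 6]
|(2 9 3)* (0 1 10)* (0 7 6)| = 15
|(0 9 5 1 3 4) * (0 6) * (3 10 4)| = |(0 9 5 1 10 4 6)| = 7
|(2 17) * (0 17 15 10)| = 5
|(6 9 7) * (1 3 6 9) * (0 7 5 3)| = |(0 7 9 5 3 6 1)| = 7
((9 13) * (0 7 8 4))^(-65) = (0 4 8 7)(9 13)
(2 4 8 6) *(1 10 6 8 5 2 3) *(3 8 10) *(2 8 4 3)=(1 2 3)(4 5 8 10 6)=[0, 2, 3, 1, 5, 8, 4, 7, 10, 9, 6]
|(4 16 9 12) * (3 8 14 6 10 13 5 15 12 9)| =|(3 8 14 6 10 13 5 15 12 4 16)| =11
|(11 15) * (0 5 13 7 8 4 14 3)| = |(0 5 13 7 8 4 14 3)(11 15)| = 8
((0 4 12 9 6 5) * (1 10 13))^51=(13)(0 9)(4 6)(5 12)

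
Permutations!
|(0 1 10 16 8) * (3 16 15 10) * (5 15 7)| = |(0 1 3 16 8)(5 15 10 7)| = 20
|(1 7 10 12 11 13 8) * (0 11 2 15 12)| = 21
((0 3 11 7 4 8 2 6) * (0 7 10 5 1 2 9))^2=((0 3 11 10 5 1 2 6 7 4 8 9))^2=(0 11 5 2 7 8)(1 6 4 9 3 10)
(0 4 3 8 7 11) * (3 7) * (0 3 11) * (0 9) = [4, 1, 2, 8, 7, 5, 6, 9, 11, 0, 10, 3] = (0 4 7 9)(3 8 11)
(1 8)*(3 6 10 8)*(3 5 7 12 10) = (1 5 7 12 10 8)(3 6) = [0, 5, 2, 6, 4, 7, 3, 12, 1, 9, 8, 11, 10]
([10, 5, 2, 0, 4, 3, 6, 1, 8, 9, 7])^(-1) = [3, 7, 2, 5, 4, 1, 6, 10, 8, 9, 0]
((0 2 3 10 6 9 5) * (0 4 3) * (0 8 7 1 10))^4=(0 1 5 2 10 4 8 6 3 7 9)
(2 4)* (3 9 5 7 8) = (2 4)(3 9 5 7 8) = [0, 1, 4, 9, 2, 7, 6, 8, 3, 5]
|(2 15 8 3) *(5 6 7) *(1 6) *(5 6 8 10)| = 14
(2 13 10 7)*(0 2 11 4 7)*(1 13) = (0 2 1 13 10)(4 7 11) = [2, 13, 1, 3, 7, 5, 6, 11, 8, 9, 0, 4, 12, 10]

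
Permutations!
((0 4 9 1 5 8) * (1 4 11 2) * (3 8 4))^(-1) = ((0 11 2 1 5 4 9 3 8))^(-1) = (0 8 3 9 4 5 1 2 11)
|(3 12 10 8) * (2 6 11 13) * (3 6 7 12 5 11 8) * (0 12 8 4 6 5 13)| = |(0 12 10 3 13 2 7 8 5 11)(4 6)| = 10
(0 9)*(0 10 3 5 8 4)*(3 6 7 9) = [3, 1, 2, 5, 0, 8, 7, 9, 4, 10, 6] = (0 3 5 8 4)(6 7 9 10)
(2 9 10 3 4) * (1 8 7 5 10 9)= (1 8 7 5 10 3 4 2)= [0, 8, 1, 4, 2, 10, 6, 5, 7, 9, 3]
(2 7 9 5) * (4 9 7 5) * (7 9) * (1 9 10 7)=(1 9 4)(2 5)(7 10)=[0, 9, 5, 3, 1, 2, 6, 10, 8, 4, 7]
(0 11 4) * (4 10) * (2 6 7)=(0 11 10 4)(2 6 7)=[11, 1, 6, 3, 0, 5, 7, 2, 8, 9, 4, 10]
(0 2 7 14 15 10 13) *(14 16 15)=(0 2 7 16 15 10 13)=[2, 1, 7, 3, 4, 5, 6, 16, 8, 9, 13, 11, 12, 0, 14, 10, 15]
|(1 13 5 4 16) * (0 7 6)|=15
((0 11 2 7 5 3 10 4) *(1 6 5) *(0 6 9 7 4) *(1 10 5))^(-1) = ((0 11 2 4 6 1 9 7 10)(3 5))^(-1) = (0 10 7 9 1 6 4 2 11)(3 5)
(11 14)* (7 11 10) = (7 11 14 10) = [0, 1, 2, 3, 4, 5, 6, 11, 8, 9, 7, 14, 12, 13, 10]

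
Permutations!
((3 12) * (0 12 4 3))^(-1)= ((0 12)(3 4))^(-1)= (0 12)(3 4)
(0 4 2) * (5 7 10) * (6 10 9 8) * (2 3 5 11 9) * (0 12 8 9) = (0 4 3 5 7 2 12 8 6 10 11) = [4, 1, 12, 5, 3, 7, 10, 2, 6, 9, 11, 0, 8]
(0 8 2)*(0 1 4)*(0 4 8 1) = [1, 8, 0, 3, 4, 5, 6, 7, 2] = (0 1 8 2)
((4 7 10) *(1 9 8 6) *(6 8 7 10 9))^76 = ((1 6)(4 10)(7 9))^76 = (10)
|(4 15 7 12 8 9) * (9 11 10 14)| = 9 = |(4 15 7 12 8 11 10 14 9)|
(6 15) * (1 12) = (1 12)(6 15) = [0, 12, 2, 3, 4, 5, 15, 7, 8, 9, 10, 11, 1, 13, 14, 6]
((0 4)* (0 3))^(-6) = (4)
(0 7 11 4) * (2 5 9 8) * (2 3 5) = (0 7 11 4)(3 5 9 8) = [7, 1, 2, 5, 0, 9, 6, 11, 3, 8, 10, 4]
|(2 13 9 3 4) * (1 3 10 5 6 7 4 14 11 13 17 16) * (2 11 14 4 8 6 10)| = 18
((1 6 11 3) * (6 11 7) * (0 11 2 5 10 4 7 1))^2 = ((0 11 3)(1 2 5 10 4 7 6))^2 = (0 3 11)(1 5 4 6 2 10 7)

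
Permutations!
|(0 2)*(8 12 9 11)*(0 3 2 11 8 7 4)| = |(0 11 7 4)(2 3)(8 12 9)| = 12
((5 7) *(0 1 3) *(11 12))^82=(12)(0 1 3)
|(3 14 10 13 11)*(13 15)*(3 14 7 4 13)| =8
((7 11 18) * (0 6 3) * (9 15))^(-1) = ((0 6 3)(7 11 18)(9 15))^(-1) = (0 3 6)(7 18 11)(9 15)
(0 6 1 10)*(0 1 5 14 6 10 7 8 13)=(0 10 1 7 8 13)(5 14 6)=[10, 7, 2, 3, 4, 14, 5, 8, 13, 9, 1, 11, 12, 0, 6]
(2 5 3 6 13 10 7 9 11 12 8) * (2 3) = (2 5)(3 6 13 10 7 9 11 12 8) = [0, 1, 5, 6, 4, 2, 13, 9, 3, 11, 7, 12, 8, 10]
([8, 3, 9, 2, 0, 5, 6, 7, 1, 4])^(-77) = (9)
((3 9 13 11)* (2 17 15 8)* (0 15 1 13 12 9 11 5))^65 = ((0 15 8 2 17 1 13 5)(3 11)(9 12))^65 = (0 15 8 2 17 1 13 5)(3 11)(9 12)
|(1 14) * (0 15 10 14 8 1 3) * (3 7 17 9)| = |(0 15 10 14 7 17 9 3)(1 8)| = 8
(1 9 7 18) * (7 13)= (1 9 13 7 18)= [0, 9, 2, 3, 4, 5, 6, 18, 8, 13, 10, 11, 12, 7, 14, 15, 16, 17, 1]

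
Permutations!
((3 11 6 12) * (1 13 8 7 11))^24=((1 13 8 7 11 6 12 3))^24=(13)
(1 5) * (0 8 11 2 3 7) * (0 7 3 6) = [8, 5, 6, 3, 4, 1, 0, 7, 11, 9, 10, 2] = (0 8 11 2 6)(1 5)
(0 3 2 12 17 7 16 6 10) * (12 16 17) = (0 3 2 16 6 10)(7 17) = [3, 1, 16, 2, 4, 5, 10, 17, 8, 9, 0, 11, 12, 13, 14, 15, 6, 7]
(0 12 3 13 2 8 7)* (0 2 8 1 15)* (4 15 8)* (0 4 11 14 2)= (0 12 3 13 11 14 2 1 8 7)(4 15)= [12, 8, 1, 13, 15, 5, 6, 0, 7, 9, 10, 14, 3, 11, 2, 4]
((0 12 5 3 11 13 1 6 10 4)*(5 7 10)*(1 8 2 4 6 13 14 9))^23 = ((0 12 7 10 6 5 3 11 14 9 1 13 8 2 4))^23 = (0 14 12 9 7 1 10 13 6 8 5 2 3 4 11)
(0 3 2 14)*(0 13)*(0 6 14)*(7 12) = [3, 1, 0, 2, 4, 5, 14, 12, 8, 9, 10, 11, 7, 6, 13] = (0 3 2)(6 14 13)(7 12)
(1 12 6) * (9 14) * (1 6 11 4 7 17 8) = (1 12 11 4 7 17 8)(9 14) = [0, 12, 2, 3, 7, 5, 6, 17, 1, 14, 10, 4, 11, 13, 9, 15, 16, 8]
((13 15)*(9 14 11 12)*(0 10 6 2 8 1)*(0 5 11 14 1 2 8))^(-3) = ((0 10 6 8 2)(1 5 11 12 9)(13 15))^(-3) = (0 6 2 10 8)(1 11 9 5 12)(13 15)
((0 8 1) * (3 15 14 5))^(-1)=(0 1 8)(3 5 14 15)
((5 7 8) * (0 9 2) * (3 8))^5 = (0 2 9)(3 8 5 7)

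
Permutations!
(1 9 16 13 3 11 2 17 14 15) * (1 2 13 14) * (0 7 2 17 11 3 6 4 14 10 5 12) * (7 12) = (0 12)(1 9 16 10 5 7 2 11 13 6 4 14 15 17) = [12, 9, 11, 3, 14, 7, 4, 2, 8, 16, 5, 13, 0, 6, 15, 17, 10, 1]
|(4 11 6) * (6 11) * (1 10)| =|(11)(1 10)(4 6)| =2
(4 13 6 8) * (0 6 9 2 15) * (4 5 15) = (0 6 8 5 15)(2 4 13 9) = [6, 1, 4, 3, 13, 15, 8, 7, 5, 2, 10, 11, 12, 9, 14, 0]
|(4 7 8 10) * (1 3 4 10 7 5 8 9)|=7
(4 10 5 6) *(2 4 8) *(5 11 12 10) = (2 4 5 6 8)(10 11 12) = [0, 1, 4, 3, 5, 6, 8, 7, 2, 9, 11, 12, 10]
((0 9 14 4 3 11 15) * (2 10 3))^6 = (0 3 4)(2 9 11)(10 14 15)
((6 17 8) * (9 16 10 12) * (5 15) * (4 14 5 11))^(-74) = ((4 14 5 15 11)(6 17 8)(9 16 10 12))^(-74) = (4 14 5 15 11)(6 17 8)(9 10)(12 16)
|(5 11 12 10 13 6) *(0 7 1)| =|(0 7 1)(5 11 12 10 13 6)| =6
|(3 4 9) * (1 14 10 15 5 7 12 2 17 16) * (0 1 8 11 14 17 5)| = |(0 1 17 16 8 11 14 10 15)(2 5 7 12)(3 4 9)| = 36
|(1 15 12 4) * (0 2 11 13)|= 4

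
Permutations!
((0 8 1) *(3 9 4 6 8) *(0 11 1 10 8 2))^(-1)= ((0 3 9 4 6 2)(1 11)(8 10))^(-1)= (0 2 6 4 9 3)(1 11)(8 10)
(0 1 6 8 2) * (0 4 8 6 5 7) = (0 1 5 7)(2 4 8) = [1, 5, 4, 3, 8, 7, 6, 0, 2]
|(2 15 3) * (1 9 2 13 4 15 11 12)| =|(1 9 2 11 12)(3 13 4 15)| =20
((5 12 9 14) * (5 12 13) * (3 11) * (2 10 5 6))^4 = (2 6 13 5 10)(9 14 12)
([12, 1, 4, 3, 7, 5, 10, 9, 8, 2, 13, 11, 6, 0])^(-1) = [13, 1, 9, 3, 2, 5, 12, 4, 8, 7, 6, 11, 0, 10]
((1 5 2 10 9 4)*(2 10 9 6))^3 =(1 6 4 10 9 5 2)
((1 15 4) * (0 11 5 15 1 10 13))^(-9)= ((0 11 5 15 4 10 13))^(-9)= (0 10 15 11 13 4 5)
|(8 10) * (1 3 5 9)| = 4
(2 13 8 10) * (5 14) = [0, 1, 13, 3, 4, 14, 6, 7, 10, 9, 2, 11, 12, 8, 5] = (2 13 8 10)(5 14)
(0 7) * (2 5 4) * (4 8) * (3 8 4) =[7, 1, 5, 8, 2, 4, 6, 0, 3] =(0 7)(2 5 4)(3 8)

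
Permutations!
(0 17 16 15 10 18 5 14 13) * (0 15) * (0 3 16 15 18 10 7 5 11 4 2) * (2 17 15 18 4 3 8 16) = (0 15 7 5 14 13 4 17 18 11 3 2)(8 16) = [15, 1, 0, 2, 17, 14, 6, 5, 16, 9, 10, 3, 12, 4, 13, 7, 8, 18, 11]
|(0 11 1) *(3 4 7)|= 3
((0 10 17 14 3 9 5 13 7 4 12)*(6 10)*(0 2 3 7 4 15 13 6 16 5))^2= ((0 16 5 6 10 17 14 7 15 13 4 12 2 3 9))^2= (0 5 10 14 15 4 2 9 16 6 17 7 13 12 3)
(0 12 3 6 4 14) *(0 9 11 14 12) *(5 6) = [0, 1, 2, 5, 12, 6, 4, 7, 8, 11, 10, 14, 3, 13, 9] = (3 5 6 4 12)(9 11 14)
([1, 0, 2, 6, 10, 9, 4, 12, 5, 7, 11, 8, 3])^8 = (3 7 5 11 4)(6 12 9 8 10)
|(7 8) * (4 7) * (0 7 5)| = |(0 7 8 4 5)| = 5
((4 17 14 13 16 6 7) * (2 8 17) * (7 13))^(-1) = (2 4 7 14 17 8)(6 16 13)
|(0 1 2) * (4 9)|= |(0 1 2)(4 9)|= 6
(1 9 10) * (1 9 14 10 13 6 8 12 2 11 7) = (1 14 10 9 13 6 8 12 2 11 7) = [0, 14, 11, 3, 4, 5, 8, 1, 12, 13, 9, 7, 2, 6, 10]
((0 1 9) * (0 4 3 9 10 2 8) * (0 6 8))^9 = ((0 1 10 2)(3 9 4)(6 8))^9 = (0 1 10 2)(6 8)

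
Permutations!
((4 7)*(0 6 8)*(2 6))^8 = (8) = ((0 2 6 8)(4 7))^8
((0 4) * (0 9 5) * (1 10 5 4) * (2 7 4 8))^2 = ((0 1 10 5)(2 7 4 9 8))^2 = (0 10)(1 5)(2 4 8 7 9)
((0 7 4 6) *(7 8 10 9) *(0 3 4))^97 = ((0 8 10 9 7)(3 4 6))^97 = (0 10 7 8 9)(3 4 6)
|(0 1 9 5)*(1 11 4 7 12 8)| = |(0 11 4 7 12 8 1 9 5)| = 9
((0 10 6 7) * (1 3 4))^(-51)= ((0 10 6 7)(1 3 4))^(-51)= (0 10 6 7)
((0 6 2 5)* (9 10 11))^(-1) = (0 5 2 6)(9 11 10)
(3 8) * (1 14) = (1 14)(3 8) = [0, 14, 2, 8, 4, 5, 6, 7, 3, 9, 10, 11, 12, 13, 1]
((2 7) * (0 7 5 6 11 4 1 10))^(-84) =(0 4 5)(1 6 7)(2 10 11)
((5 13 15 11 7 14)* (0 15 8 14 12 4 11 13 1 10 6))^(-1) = (0 6 10 1 5 14 8 13 15)(4 12 7 11)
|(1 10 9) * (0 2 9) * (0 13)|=|(0 2 9 1 10 13)|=6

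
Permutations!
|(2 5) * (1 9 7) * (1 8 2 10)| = 7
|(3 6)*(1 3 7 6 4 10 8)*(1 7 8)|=|(1 3 4 10)(6 8 7)|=12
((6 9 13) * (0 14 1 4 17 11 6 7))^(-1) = ((0 14 1 4 17 11 6 9 13 7))^(-1) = (0 7 13 9 6 11 17 4 1 14)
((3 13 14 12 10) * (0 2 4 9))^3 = ((0 2 4 9)(3 13 14 12 10))^3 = (0 9 4 2)(3 12 13 10 14)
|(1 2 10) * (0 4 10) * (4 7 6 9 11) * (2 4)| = |(0 7 6 9 11 2)(1 4 10)| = 6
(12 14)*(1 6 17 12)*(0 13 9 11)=[13, 6, 2, 3, 4, 5, 17, 7, 8, 11, 10, 0, 14, 9, 1, 15, 16, 12]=(0 13 9 11)(1 6 17 12 14)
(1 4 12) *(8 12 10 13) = (1 4 10 13 8 12) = [0, 4, 2, 3, 10, 5, 6, 7, 12, 9, 13, 11, 1, 8]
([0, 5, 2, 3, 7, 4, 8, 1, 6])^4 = [0, 1, 2, 3, 4, 5, 6, 7, 8]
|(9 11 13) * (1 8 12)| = 3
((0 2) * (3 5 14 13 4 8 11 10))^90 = (3 14 4 11)(5 13 8 10)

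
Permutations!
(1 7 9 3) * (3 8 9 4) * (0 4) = (0 4 3 1 7)(8 9) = [4, 7, 2, 1, 3, 5, 6, 0, 9, 8]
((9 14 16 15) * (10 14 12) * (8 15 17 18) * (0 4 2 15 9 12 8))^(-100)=((0 4 2 15 12 10 14 16 17 18)(8 9))^(-100)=(18)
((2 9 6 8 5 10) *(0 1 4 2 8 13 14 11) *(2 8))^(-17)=(0 9 4 13 5 11 2 1 6 8 14 10)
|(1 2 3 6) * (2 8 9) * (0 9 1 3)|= 6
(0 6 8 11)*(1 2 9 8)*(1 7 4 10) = (0 6 7 4 10 1 2 9 8 11) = [6, 2, 9, 3, 10, 5, 7, 4, 11, 8, 1, 0]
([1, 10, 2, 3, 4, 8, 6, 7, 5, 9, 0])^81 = [0, 1, 2, 3, 4, 8, 6, 7, 5, 9, 10]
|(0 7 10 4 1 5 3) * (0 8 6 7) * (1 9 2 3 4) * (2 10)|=5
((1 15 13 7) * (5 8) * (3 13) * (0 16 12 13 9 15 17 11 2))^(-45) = (17)(5 8)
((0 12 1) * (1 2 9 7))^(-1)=(0 1 7 9 2 12)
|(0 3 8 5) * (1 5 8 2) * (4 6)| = 10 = |(8)(0 3 2 1 5)(4 6)|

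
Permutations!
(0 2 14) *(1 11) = [2, 11, 14, 3, 4, 5, 6, 7, 8, 9, 10, 1, 12, 13, 0] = (0 2 14)(1 11)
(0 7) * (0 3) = (0 7 3) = [7, 1, 2, 0, 4, 5, 6, 3]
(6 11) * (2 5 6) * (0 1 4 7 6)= (0 1 4 7 6 11 2 5)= [1, 4, 5, 3, 7, 0, 11, 6, 8, 9, 10, 2]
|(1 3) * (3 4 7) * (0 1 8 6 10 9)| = 9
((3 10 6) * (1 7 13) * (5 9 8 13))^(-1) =((1 7 5 9 8 13)(3 10 6))^(-1) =(1 13 8 9 5 7)(3 6 10)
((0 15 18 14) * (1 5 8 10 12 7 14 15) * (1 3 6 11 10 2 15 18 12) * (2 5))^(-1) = (18)(0 14 7 12 15 2 1 10 11 6 3)(5 8)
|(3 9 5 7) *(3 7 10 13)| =|(3 9 5 10 13)| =5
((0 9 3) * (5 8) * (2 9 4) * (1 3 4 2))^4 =(0 1 9)(2 3 4)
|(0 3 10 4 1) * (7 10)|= |(0 3 7 10 4 1)|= 6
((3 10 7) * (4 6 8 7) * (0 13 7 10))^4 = ((0 13 7 3)(4 6 8 10))^4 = (13)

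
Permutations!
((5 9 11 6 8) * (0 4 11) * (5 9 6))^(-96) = ((0 4 11 5 6 8 9))^(-96) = (0 11 6 9 4 5 8)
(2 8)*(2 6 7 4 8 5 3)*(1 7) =(1 7 4 8 6)(2 5 3) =[0, 7, 5, 2, 8, 3, 1, 4, 6]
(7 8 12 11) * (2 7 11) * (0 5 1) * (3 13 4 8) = (0 5 1)(2 7 3 13 4 8 12) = [5, 0, 7, 13, 8, 1, 6, 3, 12, 9, 10, 11, 2, 4]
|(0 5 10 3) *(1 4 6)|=|(0 5 10 3)(1 4 6)|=12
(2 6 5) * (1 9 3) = (1 9 3)(2 6 5) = [0, 9, 6, 1, 4, 2, 5, 7, 8, 3]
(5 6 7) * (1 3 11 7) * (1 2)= (1 3 11 7 5 6 2)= [0, 3, 1, 11, 4, 6, 2, 5, 8, 9, 10, 7]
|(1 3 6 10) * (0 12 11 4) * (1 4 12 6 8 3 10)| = 10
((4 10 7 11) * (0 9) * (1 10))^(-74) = (1 10 7 11 4)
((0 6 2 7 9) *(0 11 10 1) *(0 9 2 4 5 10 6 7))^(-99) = (1 10 5 4 6 11 9)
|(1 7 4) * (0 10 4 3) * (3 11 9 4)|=15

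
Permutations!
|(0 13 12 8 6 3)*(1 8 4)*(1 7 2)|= 10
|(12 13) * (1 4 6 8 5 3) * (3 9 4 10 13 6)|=10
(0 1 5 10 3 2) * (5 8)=(0 1 8 5 10 3 2)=[1, 8, 0, 2, 4, 10, 6, 7, 5, 9, 3]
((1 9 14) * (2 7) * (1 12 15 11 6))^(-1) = ((1 9 14 12 15 11 6)(2 7))^(-1) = (1 6 11 15 12 14 9)(2 7)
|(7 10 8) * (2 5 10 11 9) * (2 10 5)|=5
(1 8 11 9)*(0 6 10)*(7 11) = [6, 8, 2, 3, 4, 5, 10, 11, 7, 1, 0, 9] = (0 6 10)(1 8 7 11 9)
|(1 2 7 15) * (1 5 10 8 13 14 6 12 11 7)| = |(1 2)(5 10 8 13 14 6 12 11 7 15)| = 10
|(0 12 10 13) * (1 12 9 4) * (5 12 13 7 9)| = |(0 5 12 10 7 9 4 1 13)| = 9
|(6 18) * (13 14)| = 2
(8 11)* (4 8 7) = (4 8 11 7) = [0, 1, 2, 3, 8, 5, 6, 4, 11, 9, 10, 7]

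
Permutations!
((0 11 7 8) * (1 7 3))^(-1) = (0 8 7 1 3 11)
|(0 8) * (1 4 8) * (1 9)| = |(0 9 1 4 8)| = 5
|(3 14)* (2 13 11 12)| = 4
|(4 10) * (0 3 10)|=|(0 3 10 4)|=4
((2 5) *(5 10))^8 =(2 5 10)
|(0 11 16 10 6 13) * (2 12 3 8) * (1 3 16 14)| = |(0 11 14 1 3 8 2 12 16 10 6 13)| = 12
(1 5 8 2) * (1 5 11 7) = (1 11 7)(2 5 8) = [0, 11, 5, 3, 4, 8, 6, 1, 2, 9, 10, 7]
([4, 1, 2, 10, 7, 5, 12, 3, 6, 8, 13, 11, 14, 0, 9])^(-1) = (0 13 10 3 7 4)(6 8 9 14 12)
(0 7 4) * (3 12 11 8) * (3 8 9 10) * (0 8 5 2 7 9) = (0 9 10 3 12 11)(2 7 4 8 5) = [9, 1, 7, 12, 8, 2, 6, 4, 5, 10, 3, 0, 11]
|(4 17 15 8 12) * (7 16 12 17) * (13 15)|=|(4 7 16 12)(8 17 13 15)|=4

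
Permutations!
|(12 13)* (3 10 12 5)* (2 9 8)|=15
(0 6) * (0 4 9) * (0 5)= (0 6 4 9 5)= [6, 1, 2, 3, 9, 0, 4, 7, 8, 5]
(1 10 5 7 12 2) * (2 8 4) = (1 10 5 7 12 8 4 2) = [0, 10, 1, 3, 2, 7, 6, 12, 4, 9, 5, 11, 8]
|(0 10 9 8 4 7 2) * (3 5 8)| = |(0 10 9 3 5 8 4 7 2)| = 9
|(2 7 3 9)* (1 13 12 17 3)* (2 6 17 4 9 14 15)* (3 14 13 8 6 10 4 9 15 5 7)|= |(1 8 6 17 14 5 7)(2 3 13 12 9 10 4 15)|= 56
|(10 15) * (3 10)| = |(3 10 15)| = 3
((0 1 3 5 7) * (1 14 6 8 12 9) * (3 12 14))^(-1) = (0 7 5 3)(1 9 12)(6 14 8)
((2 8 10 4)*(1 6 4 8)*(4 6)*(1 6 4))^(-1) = ((2 6 4)(8 10))^(-1) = (2 4 6)(8 10)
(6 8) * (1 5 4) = (1 5 4)(6 8) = [0, 5, 2, 3, 1, 4, 8, 7, 6]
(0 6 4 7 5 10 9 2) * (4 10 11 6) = [4, 1, 0, 3, 7, 11, 10, 5, 8, 2, 9, 6] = (0 4 7 5 11 6 10 9 2)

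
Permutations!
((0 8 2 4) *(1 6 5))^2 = ((0 8 2 4)(1 6 5))^2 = (0 2)(1 5 6)(4 8)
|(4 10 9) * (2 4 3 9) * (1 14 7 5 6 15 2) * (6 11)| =|(1 14 7 5 11 6 15 2 4 10)(3 9)| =10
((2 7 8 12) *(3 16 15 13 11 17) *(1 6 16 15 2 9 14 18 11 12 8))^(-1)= (1 7 2 16 6)(3 17 11 18 14 9 12 13 15)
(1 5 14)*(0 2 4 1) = (0 2 4 1 5 14) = [2, 5, 4, 3, 1, 14, 6, 7, 8, 9, 10, 11, 12, 13, 0]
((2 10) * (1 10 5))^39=(1 5 2 10)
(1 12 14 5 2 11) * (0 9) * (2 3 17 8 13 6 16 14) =[9, 12, 11, 17, 4, 3, 16, 7, 13, 0, 10, 1, 2, 6, 5, 15, 14, 8] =(0 9)(1 12 2 11)(3 17 8 13 6 16 14 5)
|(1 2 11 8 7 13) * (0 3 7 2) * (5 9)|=|(0 3 7 13 1)(2 11 8)(5 9)|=30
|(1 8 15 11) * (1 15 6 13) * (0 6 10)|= 6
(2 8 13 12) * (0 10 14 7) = (0 10 14 7)(2 8 13 12) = [10, 1, 8, 3, 4, 5, 6, 0, 13, 9, 14, 11, 2, 12, 7]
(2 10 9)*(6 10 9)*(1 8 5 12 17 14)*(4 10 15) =(1 8 5 12 17 14)(2 9)(4 10 6 15) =[0, 8, 9, 3, 10, 12, 15, 7, 5, 2, 6, 11, 17, 13, 1, 4, 16, 14]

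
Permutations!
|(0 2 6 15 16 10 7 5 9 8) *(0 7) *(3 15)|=28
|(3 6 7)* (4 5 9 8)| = |(3 6 7)(4 5 9 8)| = 12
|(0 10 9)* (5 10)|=|(0 5 10 9)|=4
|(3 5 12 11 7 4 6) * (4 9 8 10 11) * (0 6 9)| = 11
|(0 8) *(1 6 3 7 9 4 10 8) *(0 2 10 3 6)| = 12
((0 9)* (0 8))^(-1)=((0 9 8))^(-1)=(0 8 9)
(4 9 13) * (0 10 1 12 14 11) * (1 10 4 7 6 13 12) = (0 4 9 12 14 11)(6 13 7) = [4, 1, 2, 3, 9, 5, 13, 6, 8, 12, 10, 0, 14, 7, 11]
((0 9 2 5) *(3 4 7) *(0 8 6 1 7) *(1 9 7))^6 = (0 3)(2 5 8 6 9)(4 7)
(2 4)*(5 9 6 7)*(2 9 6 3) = [0, 1, 4, 2, 9, 6, 7, 5, 8, 3] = (2 4 9 3)(5 6 7)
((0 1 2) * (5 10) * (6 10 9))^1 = (0 1 2)(5 9 6 10)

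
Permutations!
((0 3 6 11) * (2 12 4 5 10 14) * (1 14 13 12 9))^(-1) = ((0 3 6 11)(1 14 2 9)(4 5 10 13 12))^(-1) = (0 11 6 3)(1 9 2 14)(4 12 13 10 5)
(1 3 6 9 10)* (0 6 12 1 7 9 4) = (0 6 4)(1 3 12)(7 9 10) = [6, 3, 2, 12, 0, 5, 4, 9, 8, 10, 7, 11, 1]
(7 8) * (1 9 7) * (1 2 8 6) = (1 9 7 6)(2 8) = [0, 9, 8, 3, 4, 5, 1, 6, 2, 7]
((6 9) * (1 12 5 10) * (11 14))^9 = (1 12 5 10)(6 9)(11 14) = ((1 12 5 10)(6 9)(11 14))^9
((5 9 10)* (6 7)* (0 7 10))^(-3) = (0 10)(5 7)(6 9)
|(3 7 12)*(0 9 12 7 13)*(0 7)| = |(0 9 12 3 13 7)| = 6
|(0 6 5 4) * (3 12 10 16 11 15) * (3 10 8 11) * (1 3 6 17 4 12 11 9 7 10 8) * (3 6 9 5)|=24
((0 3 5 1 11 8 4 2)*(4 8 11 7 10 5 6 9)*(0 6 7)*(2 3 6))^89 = ((11)(0 6 9 4 3 7 10 5 1))^89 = (11)(0 1 5 10 7 3 4 9 6)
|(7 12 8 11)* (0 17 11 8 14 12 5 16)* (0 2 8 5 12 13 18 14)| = 60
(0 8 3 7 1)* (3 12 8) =[3, 0, 2, 7, 4, 5, 6, 1, 12, 9, 10, 11, 8] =(0 3 7 1)(8 12)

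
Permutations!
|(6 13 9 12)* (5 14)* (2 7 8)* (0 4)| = |(0 4)(2 7 8)(5 14)(6 13 9 12)| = 12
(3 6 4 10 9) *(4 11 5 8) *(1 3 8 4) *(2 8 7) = (1 3 6 11 5 4 10 9 7 2 8) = [0, 3, 8, 6, 10, 4, 11, 2, 1, 7, 9, 5]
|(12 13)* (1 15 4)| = |(1 15 4)(12 13)| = 6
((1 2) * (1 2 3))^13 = ((1 3))^13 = (1 3)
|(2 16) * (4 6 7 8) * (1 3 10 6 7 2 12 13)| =|(1 3 10 6 2 16 12 13)(4 7 8)| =24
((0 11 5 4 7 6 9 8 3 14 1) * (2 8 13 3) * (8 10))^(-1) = ((0 11 5 4 7 6 9 13 3 14 1)(2 10 8))^(-1) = (0 1 14 3 13 9 6 7 4 5 11)(2 8 10)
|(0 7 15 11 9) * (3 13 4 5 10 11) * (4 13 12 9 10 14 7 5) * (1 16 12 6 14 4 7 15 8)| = |(0 5 4 7 8 1 16 12 9)(3 6 14 15)(10 11)| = 36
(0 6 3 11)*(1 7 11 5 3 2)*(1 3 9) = (0 6 2 3 5 9 1 7 11) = [6, 7, 3, 5, 4, 9, 2, 11, 8, 1, 10, 0]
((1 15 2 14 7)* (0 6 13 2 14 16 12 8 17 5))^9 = ((0 6 13 2 16 12 8 17 5)(1 15 14 7))^9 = (17)(1 15 14 7)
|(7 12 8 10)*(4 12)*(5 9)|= |(4 12 8 10 7)(5 9)|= 10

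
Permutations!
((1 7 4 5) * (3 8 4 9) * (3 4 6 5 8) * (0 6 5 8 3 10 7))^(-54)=(0 6 8 5 1)(3 10 7 9 4)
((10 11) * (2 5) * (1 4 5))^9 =((1 4 5 2)(10 11))^9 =(1 4 5 2)(10 11)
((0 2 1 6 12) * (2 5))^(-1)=((0 5 2 1 6 12))^(-1)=(0 12 6 1 2 5)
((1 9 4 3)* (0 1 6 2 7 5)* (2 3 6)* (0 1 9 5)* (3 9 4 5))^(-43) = (0 6 5 3 7 4 9 1 2) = ((0 4 6 9 5 1 3 2 7))^(-43)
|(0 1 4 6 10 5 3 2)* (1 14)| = 9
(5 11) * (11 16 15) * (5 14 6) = (5 16 15 11 14 6) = [0, 1, 2, 3, 4, 16, 5, 7, 8, 9, 10, 14, 12, 13, 6, 11, 15]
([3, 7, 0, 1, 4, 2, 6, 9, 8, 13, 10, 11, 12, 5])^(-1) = [2, 3, 5, 0, 4, 13, 6, 1, 8, 7, 10, 11, 12, 9]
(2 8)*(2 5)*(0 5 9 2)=(0 5)(2 8 9)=[5, 1, 8, 3, 4, 0, 6, 7, 9, 2]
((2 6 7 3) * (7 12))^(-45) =(12)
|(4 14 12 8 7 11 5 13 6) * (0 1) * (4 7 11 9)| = |(0 1)(4 14 12 8 11 5 13 6 7 9)| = 10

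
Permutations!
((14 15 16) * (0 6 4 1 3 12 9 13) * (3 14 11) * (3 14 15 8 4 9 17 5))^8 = (17)(1 15 16 11 14 8 4)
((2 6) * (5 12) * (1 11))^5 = (1 11)(2 6)(5 12)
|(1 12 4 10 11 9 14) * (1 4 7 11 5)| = |(1 12 7 11 9 14 4 10 5)| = 9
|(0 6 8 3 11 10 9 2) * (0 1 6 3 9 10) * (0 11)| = |(11)(0 3)(1 6 8 9 2)| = 10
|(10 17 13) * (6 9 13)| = |(6 9 13 10 17)| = 5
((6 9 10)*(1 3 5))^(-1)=((1 3 5)(6 9 10))^(-1)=(1 5 3)(6 10 9)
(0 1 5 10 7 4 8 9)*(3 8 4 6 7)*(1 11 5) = (0 11 5 10 3 8 9)(6 7) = [11, 1, 2, 8, 4, 10, 7, 6, 9, 0, 3, 5]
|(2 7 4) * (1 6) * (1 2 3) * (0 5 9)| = 6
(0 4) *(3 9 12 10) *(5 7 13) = (0 4)(3 9 12 10)(5 7 13) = [4, 1, 2, 9, 0, 7, 6, 13, 8, 12, 3, 11, 10, 5]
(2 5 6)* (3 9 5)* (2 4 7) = [0, 1, 3, 9, 7, 6, 4, 2, 8, 5] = (2 3 9 5 6 4 7)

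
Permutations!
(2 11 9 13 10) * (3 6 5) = (2 11 9 13 10)(3 6 5) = [0, 1, 11, 6, 4, 3, 5, 7, 8, 13, 2, 9, 12, 10]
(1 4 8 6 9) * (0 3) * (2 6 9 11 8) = (0 3)(1 4 2 6 11 8 9) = [3, 4, 6, 0, 2, 5, 11, 7, 9, 1, 10, 8]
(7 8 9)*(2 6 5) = (2 6 5)(7 8 9) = [0, 1, 6, 3, 4, 2, 5, 8, 9, 7]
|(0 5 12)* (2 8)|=6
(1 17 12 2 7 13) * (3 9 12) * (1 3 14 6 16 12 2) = (1 17 14 6 16 12)(2 7 13 3 9) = [0, 17, 7, 9, 4, 5, 16, 13, 8, 2, 10, 11, 1, 3, 6, 15, 12, 14]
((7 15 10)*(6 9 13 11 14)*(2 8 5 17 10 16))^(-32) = ((2 8 5 17 10 7 15 16)(6 9 13 11 14))^(-32) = (17)(6 11 9 14 13)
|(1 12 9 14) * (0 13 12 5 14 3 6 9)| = |(0 13 12)(1 5 14)(3 6 9)| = 3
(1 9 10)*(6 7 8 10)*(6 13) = (1 9 13 6 7 8 10) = [0, 9, 2, 3, 4, 5, 7, 8, 10, 13, 1, 11, 12, 6]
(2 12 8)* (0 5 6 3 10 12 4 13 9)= (0 5 6 3 10 12 8 2 4 13 9)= [5, 1, 4, 10, 13, 6, 3, 7, 2, 0, 12, 11, 8, 9]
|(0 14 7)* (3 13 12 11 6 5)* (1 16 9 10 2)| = 30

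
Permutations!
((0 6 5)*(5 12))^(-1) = ((0 6 12 5))^(-1) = (0 5 12 6)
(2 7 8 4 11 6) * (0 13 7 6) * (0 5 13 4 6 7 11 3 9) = (0 4 3 9)(2 7 8 6)(5 13 11) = [4, 1, 7, 9, 3, 13, 2, 8, 6, 0, 10, 5, 12, 11]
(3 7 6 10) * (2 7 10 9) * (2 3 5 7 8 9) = (2 8 9 3 10 5 7 6) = [0, 1, 8, 10, 4, 7, 2, 6, 9, 3, 5]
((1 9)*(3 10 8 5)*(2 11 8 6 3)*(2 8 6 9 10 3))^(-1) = ((1 10 9)(2 11 6)(5 8))^(-1) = (1 9 10)(2 6 11)(5 8)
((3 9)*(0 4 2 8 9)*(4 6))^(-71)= (0 3 9 8 2 4 6)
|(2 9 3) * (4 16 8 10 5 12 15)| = 21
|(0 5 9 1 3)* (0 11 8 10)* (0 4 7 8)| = 12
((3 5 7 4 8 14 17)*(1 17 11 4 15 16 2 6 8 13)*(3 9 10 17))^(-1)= ((1 3 5 7 15 16 2 6 8 14 11 4 13)(9 10 17))^(-1)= (1 13 4 11 14 8 6 2 16 15 7 5 3)(9 17 10)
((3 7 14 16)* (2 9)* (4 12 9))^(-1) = (2 9 12 4)(3 16 14 7)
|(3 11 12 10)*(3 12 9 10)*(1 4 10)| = |(1 4 10 12 3 11 9)| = 7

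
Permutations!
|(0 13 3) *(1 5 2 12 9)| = |(0 13 3)(1 5 2 12 9)| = 15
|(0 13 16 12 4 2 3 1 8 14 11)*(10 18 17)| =33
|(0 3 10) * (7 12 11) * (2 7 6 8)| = 6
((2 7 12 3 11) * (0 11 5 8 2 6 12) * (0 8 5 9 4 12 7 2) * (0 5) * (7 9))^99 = ((0 11 6 9 4 12 3 7 8 5))^99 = (0 5 8 7 3 12 4 9 6 11)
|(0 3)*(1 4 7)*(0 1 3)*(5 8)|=4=|(1 4 7 3)(5 8)|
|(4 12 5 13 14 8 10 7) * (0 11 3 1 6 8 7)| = |(0 11 3 1 6 8 10)(4 12 5 13 14 7)| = 42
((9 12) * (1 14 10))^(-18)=(14)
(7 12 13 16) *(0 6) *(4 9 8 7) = (0 6)(4 9 8 7 12 13 16) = [6, 1, 2, 3, 9, 5, 0, 12, 7, 8, 10, 11, 13, 16, 14, 15, 4]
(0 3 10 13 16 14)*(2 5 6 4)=(0 3 10 13 16 14)(2 5 6 4)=[3, 1, 5, 10, 2, 6, 4, 7, 8, 9, 13, 11, 12, 16, 0, 15, 14]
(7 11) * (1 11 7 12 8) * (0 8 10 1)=[8, 11, 2, 3, 4, 5, 6, 7, 0, 9, 1, 12, 10]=(0 8)(1 11 12 10)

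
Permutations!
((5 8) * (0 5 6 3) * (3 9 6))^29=((0 5 8 3)(6 9))^29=(0 5 8 3)(6 9)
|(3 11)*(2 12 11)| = 4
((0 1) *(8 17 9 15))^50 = (8 9)(15 17)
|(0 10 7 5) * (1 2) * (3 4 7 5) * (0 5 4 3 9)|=|(0 10 4 7 9)(1 2)|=10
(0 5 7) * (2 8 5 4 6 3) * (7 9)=[4, 1, 8, 2, 6, 9, 3, 0, 5, 7]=(0 4 6 3 2 8 5 9 7)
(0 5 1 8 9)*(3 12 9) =(0 5 1 8 3 12 9) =[5, 8, 2, 12, 4, 1, 6, 7, 3, 0, 10, 11, 9]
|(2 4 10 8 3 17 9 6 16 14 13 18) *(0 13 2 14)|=13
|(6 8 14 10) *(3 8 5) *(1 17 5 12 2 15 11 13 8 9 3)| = 18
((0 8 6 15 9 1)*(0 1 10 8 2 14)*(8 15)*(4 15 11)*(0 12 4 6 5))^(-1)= ((0 2 14 12 4 15 9 10 11 6 8 5))^(-1)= (0 5 8 6 11 10 9 15 4 12 14 2)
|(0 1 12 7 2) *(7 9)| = |(0 1 12 9 7 2)| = 6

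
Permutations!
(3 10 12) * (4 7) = [0, 1, 2, 10, 7, 5, 6, 4, 8, 9, 12, 11, 3] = (3 10 12)(4 7)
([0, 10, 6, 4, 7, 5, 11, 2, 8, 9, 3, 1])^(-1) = (1 11 6 2 7 4 3 10)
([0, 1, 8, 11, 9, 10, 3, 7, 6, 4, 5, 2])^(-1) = [0, 1, 11, 6, 9, 10, 8, 7, 2, 4, 5, 3]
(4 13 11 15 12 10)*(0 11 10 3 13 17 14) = (0 11 15 12 3 13 10 4 17 14) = [11, 1, 2, 13, 17, 5, 6, 7, 8, 9, 4, 15, 3, 10, 0, 12, 16, 14]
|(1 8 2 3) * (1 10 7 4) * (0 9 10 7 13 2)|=|(0 9 10 13 2 3 7 4 1 8)|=10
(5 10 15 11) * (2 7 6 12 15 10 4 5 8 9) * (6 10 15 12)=(2 7 10 15 11 8 9)(4 5)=[0, 1, 7, 3, 5, 4, 6, 10, 9, 2, 15, 8, 12, 13, 14, 11]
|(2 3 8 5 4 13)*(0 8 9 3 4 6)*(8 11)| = |(0 11 8 5 6)(2 4 13)(3 9)| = 30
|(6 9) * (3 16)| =2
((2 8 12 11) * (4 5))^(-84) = (12)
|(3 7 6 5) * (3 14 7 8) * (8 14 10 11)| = |(3 14 7 6 5 10 11 8)| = 8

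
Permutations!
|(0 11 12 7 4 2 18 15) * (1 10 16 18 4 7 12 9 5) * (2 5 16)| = 30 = |(0 11 9 16 18 15)(1 10 2 4 5)|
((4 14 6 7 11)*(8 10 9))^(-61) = ((4 14 6 7 11)(8 10 9))^(-61) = (4 11 7 6 14)(8 9 10)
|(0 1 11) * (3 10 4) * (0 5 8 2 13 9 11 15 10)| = 6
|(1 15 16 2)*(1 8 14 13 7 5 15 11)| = 8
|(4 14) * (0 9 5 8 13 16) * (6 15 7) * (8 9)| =|(0 8 13 16)(4 14)(5 9)(6 15 7)| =12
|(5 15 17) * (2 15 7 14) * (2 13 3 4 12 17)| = |(2 15)(3 4 12 17 5 7 14 13)| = 8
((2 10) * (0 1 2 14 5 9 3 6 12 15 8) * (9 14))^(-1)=(0 8 15 12 6 3 9 10 2 1)(5 14)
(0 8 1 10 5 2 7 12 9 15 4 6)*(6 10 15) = [8, 15, 7, 3, 10, 2, 0, 12, 1, 6, 5, 11, 9, 13, 14, 4] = (0 8 1 15 4 10 5 2 7 12 9 6)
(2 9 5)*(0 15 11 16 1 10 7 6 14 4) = (0 15 11 16 1 10 7 6 14 4)(2 9 5) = [15, 10, 9, 3, 0, 2, 14, 6, 8, 5, 7, 16, 12, 13, 4, 11, 1]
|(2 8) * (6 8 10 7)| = 5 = |(2 10 7 6 8)|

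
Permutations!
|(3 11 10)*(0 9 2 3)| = 6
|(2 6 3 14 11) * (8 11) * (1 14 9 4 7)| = |(1 14 8 11 2 6 3 9 4 7)| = 10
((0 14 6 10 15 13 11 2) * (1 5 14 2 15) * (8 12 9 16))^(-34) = ((0 2)(1 5 14 6 10)(8 12 9 16)(11 15 13))^(-34) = (1 5 14 6 10)(8 9)(11 13 15)(12 16)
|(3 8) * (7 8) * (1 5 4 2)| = |(1 5 4 2)(3 7 8)| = 12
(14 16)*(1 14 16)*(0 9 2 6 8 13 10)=(16)(0 9 2 6 8 13 10)(1 14)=[9, 14, 6, 3, 4, 5, 8, 7, 13, 2, 0, 11, 12, 10, 1, 15, 16]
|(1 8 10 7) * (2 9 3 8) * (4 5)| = 14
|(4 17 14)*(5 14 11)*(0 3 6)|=15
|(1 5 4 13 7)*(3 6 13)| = 7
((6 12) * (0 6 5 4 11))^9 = (0 5)(4 6)(11 12)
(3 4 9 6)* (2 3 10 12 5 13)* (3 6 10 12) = (2 6 12 5 13)(3 4 9 10) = [0, 1, 6, 4, 9, 13, 12, 7, 8, 10, 3, 11, 5, 2]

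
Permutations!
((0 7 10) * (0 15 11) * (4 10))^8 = (0 4 15)(7 10 11)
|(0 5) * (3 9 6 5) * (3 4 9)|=|(0 4 9 6 5)|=5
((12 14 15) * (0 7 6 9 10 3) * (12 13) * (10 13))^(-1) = ((0 7 6 9 13 12 14 15 10 3))^(-1) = (0 3 10 15 14 12 13 9 6 7)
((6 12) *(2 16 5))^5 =((2 16 5)(6 12))^5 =(2 5 16)(6 12)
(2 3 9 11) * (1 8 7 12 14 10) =[0, 8, 3, 9, 4, 5, 6, 12, 7, 11, 1, 2, 14, 13, 10] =(1 8 7 12 14 10)(2 3 9 11)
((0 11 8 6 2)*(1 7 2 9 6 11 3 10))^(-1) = ((0 3 10 1 7 2)(6 9)(8 11))^(-1) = (0 2 7 1 10 3)(6 9)(8 11)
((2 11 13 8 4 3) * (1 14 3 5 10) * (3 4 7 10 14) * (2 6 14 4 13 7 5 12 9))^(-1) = ((1 3 6 14 13 8 5 4 12 9 2 11 7 10))^(-1) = (1 10 7 11 2 9 12 4 5 8 13 14 6 3)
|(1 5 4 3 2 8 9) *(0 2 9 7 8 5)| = |(0 2 5 4 3 9 1)(7 8)| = 14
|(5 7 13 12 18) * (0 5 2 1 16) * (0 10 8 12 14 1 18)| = 10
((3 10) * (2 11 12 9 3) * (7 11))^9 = (2 11 9 10 7 12 3)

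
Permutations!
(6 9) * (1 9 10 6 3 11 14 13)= (1 9 3 11 14 13)(6 10)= [0, 9, 2, 11, 4, 5, 10, 7, 8, 3, 6, 14, 12, 1, 13]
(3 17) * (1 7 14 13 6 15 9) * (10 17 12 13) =(1 7 14 10 17 3 12 13 6 15 9) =[0, 7, 2, 12, 4, 5, 15, 14, 8, 1, 17, 11, 13, 6, 10, 9, 16, 3]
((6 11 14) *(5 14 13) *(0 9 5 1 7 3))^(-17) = ((0 9 5 14 6 11 13 1 7 3))^(-17) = (0 14 13 3 5 11 7 9 6 1)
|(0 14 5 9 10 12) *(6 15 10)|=|(0 14 5 9 6 15 10 12)|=8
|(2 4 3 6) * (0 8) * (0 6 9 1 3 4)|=12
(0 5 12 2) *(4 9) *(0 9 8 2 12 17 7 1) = (0 5 17 7 1)(2 9 4 8) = [5, 0, 9, 3, 8, 17, 6, 1, 2, 4, 10, 11, 12, 13, 14, 15, 16, 7]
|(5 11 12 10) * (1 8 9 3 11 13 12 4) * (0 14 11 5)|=|(0 14 11 4 1 8 9 3 5 13 12 10)|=12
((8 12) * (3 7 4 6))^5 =((3 7 4 6)(8 12))^5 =(3 7 4 6)(8 12)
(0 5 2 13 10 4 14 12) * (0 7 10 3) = (0 5 2 13 3)(4 14 12 7 10) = [5, 1, 13, 0, 14, 2, 6, 10, 8, 9, 4, 11, 7, 3, 12]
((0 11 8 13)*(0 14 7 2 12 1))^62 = ((0 11 8 13 14 7 2 12 1))^62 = (0 1 12 2 7 14 13 8 11)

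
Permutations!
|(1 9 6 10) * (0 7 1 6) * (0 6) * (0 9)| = |(0 7 1)(6 10 9)| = 3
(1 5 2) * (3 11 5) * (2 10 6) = (1 3 11 5 10 6 2) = [0, 3, 1, 11, 4, 10, 2, 7, 8, 9, 6, 5]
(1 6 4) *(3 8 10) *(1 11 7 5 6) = [0, 1, 2, 8, 11, 6, 4, 5, 10, 9, 3, 7] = (3 8 10)(4 11 7 5 6)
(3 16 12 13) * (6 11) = [0, 1, 2, 16, 4, 5, 11, 7, 8, 9, 10, 6, 13, 3, 14, 15, 12] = (3 16 12 13)(6 11)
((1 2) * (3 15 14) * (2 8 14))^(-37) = (1 2 15 3 14 8)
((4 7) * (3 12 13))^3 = (13)(4 7)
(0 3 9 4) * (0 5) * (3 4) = [4, 1, 2, 9, 5, 0, 6, 7, 8, 3] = (0 4 5)(3 9)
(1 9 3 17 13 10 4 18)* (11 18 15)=(1 9 3 17 13 10 4 15 11 18)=[0, 9, 2, 17, 15, 5, 6, 7, 8, 3, 4, 18, 12, 10, 14, 11, 16, 13, 1]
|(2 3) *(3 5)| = 3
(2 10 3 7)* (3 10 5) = [0, 1, 5, 7, 4, 3, 6, 2, 8, 9, 10] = (10)(2 5 3 7)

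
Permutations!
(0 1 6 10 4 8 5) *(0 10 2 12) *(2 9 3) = (0 1 6 9 3 2 12)(4 8 5 10) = [1, 6, 12, 2, 8, 10, 9, 7, 5, 3, 4, 11, 0]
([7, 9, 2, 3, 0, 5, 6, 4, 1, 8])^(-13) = [4, 8, 2, 3, 7, 5, 6, 0, 9, 1]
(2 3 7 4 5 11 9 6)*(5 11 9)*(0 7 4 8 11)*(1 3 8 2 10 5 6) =[7, 3, 8, 4, 0, 9, 10, 2, 11, 1, 5, 6] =(0 7 2 8 11 6 10 5 9 1 3 4)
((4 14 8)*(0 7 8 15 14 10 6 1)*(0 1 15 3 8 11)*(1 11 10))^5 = (0 14 11 15 1 6 4 10 8 7 3) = ((0 7 10 6 15 14 3 8 4 1 11))^5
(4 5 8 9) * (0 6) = (0 6)(4 5 8 9) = [6, 1, 2, 3, 5, 8, 0, 7, 9, 4]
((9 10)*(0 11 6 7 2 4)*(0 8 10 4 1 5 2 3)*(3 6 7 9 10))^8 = (11)(1 2 5)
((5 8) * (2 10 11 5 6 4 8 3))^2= (2 11 3 10 5)(4 6 8)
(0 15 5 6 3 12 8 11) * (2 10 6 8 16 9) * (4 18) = [15, 1, 10, 12, 18, 8, 3, 7, 11, 2, 6, 0, 16, 13, 14, 5, 9, 17, 4] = (0 15 5 8 11)(2 10 6 3 12 16 9)(4 18)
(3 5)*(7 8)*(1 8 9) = [0, 8, 2, 5, 4, 3, 6, 9, 7, 1] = (1 8 7 9)(3 5)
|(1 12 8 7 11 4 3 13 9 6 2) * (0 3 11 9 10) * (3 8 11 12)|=|(0 8 7 9 6 2 1 3 13 10)(4 12 11)|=30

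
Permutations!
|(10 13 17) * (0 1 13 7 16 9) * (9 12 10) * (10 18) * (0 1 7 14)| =|(0 7 16 12 18 10 14)(1 13 17 9)| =28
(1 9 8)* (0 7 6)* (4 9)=(0 7 6)(1 4 9 8)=[7, 4, 2, 3, 9, 5, 0, 6, 1, 8]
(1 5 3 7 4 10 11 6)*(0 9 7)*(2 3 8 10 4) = (0 9 7 2 3)(1 5 8 10 11 6) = [9, 5, 3, 0, 4, 8, 1, 2, 10, 7, 11, 6]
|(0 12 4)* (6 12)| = |(0 6 12 4)| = 4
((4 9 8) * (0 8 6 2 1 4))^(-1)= ((0 8)(1 4 9 6 2))^(-1)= (0 8)(1 2 6 9 4)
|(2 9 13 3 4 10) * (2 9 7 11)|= 15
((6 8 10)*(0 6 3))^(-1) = ((0 6 8 10 3))^(-1) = (0 3 10 8 6)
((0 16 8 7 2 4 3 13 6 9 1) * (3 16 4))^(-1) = ((0 4 16 8 7 2 3 13 6 9 1))^(-1) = (0 1 9 6 13 3 2 7 8 16 4)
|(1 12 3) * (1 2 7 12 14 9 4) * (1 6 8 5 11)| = 8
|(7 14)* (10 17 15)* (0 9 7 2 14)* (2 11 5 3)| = 15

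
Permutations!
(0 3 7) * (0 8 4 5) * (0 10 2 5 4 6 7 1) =(0 3 1)(2 5 10)(6 7 8) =[3, 0, 5, 1, 4, 10, 7, 8, 6, 9, 2]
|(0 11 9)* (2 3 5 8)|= 12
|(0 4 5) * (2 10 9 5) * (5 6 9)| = |(0 4 2 10 5)(6 9)| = 10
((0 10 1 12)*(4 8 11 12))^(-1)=(0 12 11 8 4 1 10)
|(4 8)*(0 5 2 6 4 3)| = 7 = |(0 5 2 6 4 8 3)|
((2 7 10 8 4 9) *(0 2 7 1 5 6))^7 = (0 1 6 2 5)(4 7 8 9 10)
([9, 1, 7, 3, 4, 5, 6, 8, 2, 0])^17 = (0 9)(2 8 7)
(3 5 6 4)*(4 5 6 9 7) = (3 6 5 9 7 4) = [0, 1, 2, 6, 3, 9, 5, 4, 8, 7]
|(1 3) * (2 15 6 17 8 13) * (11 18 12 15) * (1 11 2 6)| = |(1 3 11 18 12 15)(6 17 8 13)| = 12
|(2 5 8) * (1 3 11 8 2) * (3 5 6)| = |(1 5 2 6 3 11 8)| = 7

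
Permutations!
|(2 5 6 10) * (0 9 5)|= 6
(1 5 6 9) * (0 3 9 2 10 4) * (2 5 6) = (0 3 9 1 6 5 2 10 4) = [3, 6, 10, 9, 0, 2, 5, 7, 8, 1, 4]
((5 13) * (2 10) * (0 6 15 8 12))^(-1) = (0 12 8 15 6)(2 10)(5 13)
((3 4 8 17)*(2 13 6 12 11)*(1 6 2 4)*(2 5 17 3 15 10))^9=(1 12 4 3 6 11 8)(2 17)(5 10)(13 15)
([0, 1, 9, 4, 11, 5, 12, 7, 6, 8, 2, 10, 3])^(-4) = [0, 1, 3, 9, 8, 5, 10, 7, 11, 4, 12, 6, 2]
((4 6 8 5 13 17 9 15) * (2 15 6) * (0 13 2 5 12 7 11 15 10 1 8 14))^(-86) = ((0 13 17 9 6 14)(1 8 12 7 11 15 4 5 2 10))^(-86) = (0 6 17)(1 11 2 12 4)(5 8 15 10 7)(9 13 14)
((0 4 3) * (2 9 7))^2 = ((0 4 3)(2 9 7))^2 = (0 3 4)(2 7 9)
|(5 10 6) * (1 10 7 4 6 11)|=12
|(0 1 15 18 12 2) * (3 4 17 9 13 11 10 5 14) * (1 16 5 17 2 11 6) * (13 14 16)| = |(0 13 6 1 15 18 12 11 10 17 9 14 3 4 2)(5 16)| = 30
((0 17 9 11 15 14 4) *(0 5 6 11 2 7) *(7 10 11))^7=((0 17 9 2 10 11 15 14 4 5 6 7))^7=(0 14 9 5 10 7 15 17 4 2 6 11)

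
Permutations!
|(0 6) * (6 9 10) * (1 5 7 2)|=4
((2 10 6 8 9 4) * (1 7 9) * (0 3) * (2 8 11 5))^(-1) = (0 3)(1 8 4 9 7)(2 5 11 6 10)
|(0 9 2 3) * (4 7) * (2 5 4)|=|(0 9 5 4 7 2 3)|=7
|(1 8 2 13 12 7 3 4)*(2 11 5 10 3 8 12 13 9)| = 18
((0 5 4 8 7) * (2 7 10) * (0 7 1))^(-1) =(0 1 2 10 8 4 5)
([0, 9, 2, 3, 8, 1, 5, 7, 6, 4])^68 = [0, 4, 2, 3, 6, 9, 1, 7, 5, 8]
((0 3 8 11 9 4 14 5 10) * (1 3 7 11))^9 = (0 7 11 9 4 14 5 10)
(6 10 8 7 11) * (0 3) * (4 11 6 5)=[3, 1, 2, 0, 11, 4, 10, 6, 7, 9, 8, 5]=(0 3)(4 11 5)(6 10 8 7)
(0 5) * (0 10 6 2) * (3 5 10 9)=(0 10 6 2)(3 5 9)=[10, 1, 0, 5, 4, 9, 2, 7, 8, 3, 6]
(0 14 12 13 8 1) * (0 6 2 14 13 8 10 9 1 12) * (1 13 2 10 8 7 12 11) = [2, 6, 14, 3, 4, 5, 10, 12, 11, 13, 9, 1, 7, 8, 0] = (0 2 14)(1 6 10 9 13 8 11)(7 12)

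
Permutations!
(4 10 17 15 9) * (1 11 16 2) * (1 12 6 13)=(1 11 16 2 12 6 13)(4 10 17 15 9)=[0, 11, 12, 3, 10, 5, 13, 7, 8, 4, 17, 16, 6, 1, 14, 9, 2, 15]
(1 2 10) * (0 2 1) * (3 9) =(0 2 10)(3 9) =[2, 1, 10, 9, 4, 5, 6, 7, 8, 3, 0]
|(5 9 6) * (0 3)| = 6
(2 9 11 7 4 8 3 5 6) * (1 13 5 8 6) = (1 13 5)(2 9 11 7 4 6)(3 8) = [0, 13, 9, 8, 6, 1, 2, 4, 3, 11, 10, 7, 12, 5]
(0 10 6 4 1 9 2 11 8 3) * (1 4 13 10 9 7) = (0 9 2 11 8 3)(1 7)(6 13 10) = [9, 7, 11, 0, 4, 5, 13, 1, 3, 2, 6, 8, 12, 10]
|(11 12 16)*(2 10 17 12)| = |(2 10 17 12 16 11)| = 6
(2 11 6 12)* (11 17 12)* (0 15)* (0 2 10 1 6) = (0 15 2 17 12 10 1 6 11) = [15, 6, 17, 3, 4, 5, 11, 7, 8, 9, 1, 0, 10, 13, 14, 2, 16, 12]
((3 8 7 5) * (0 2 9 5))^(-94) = ((0 2 9 5 3 8 7))^(-94) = (0 3 2 8 9 7 5)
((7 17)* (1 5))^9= (1 5)(7 17)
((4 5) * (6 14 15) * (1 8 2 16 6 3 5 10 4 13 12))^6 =((1 8 2 16 6 14 15 3 5 13 12)(4 10))^6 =(1 15 8 3 2 5 16 13 6 12 14)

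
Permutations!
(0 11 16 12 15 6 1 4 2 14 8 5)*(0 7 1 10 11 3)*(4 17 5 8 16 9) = [3, 17, 14, 0, 2, 7, 10, 1, 8, 4, 11, 9, 15, 13, 16, 6, 12, 5] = (0 3)(1 17 5 7)(2 14 16 12 15 6 10 11 9 4)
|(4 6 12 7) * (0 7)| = 5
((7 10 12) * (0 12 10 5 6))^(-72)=((0 12 7 5 6))^(-72)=(0 5 12 6 7)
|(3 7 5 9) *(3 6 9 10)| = |(3 7 5 10)(6 9)| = 4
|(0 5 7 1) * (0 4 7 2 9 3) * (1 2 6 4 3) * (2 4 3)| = |(0 5 6 3)(1 2 9)(4 7)| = 12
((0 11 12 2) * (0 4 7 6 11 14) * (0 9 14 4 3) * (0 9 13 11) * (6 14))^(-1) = (0 6 9 3 2 12 11 13 14 7 4)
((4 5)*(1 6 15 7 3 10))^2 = ((1 6 15 7 3 10)(4 5))^2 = (1 15 3)(6 7 10)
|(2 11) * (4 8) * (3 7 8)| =|(2 11)(3 7 8 4)| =4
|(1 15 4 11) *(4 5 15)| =6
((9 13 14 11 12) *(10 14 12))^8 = (9 12 13)(10 11 14)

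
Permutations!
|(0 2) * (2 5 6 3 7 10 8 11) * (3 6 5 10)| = 10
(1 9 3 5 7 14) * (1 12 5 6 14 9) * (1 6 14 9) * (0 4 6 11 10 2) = (0 4 6 9 3 14 12 5 7 1 11 10 2) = [4, 11, 0, 14, 6, 7, 9, 1, 8, 3, 2, 10, 5, 13, 12]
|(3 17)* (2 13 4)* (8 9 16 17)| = 15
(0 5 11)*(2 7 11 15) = (0 5 15 2 7 11) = [5, 1, 7, 3, 4, 15, 6, 11, 8, 9, 10, 0, 12, 13, 14, 2]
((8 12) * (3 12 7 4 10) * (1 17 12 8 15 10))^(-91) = (1 4 7 8 3 10 15 12 17)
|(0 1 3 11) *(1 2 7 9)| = 7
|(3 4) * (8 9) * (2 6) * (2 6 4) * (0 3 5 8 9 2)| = 4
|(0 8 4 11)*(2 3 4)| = |(0 8 2 3 4 11)| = 6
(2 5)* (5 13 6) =(2 13 6 5) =[0, 1, 13, 3, 4, 2, 5, 7, 8, 9, 10, 11, 12, 6]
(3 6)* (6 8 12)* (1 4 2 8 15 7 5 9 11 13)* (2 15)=(1 4 15 7 5 9 11 13)(2 8 12 6 3)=[0, 4, 8, 2, 15, 9, 3, 5, 12, 11, 10, 13, 6, 1, 14, 7]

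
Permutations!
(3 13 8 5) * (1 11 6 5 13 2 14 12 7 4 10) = (1 11 6 5 3 2 14 12 7 4 10)(8 13) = [0, 11, 14, 2, 10, 3, 5, 4, 13, 9, 1, 6, 7, 8, 12]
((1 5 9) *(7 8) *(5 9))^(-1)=(1 9)(7 8)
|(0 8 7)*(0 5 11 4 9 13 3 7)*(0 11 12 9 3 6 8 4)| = 11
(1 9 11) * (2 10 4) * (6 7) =(1 9 11)(2 10 4)(6 7) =[0, 9, 10, 3, 2, 5, 7, 6, 8, 11, 4, 1]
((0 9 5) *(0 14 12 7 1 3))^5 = ((0 9 5 14 12 7 1 3))^5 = (0 7 5 3 12 9 1 14)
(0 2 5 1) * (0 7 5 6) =(0 2 6)(1 7 5) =[2, 7, 6, 3, 4, 1, 0, 5]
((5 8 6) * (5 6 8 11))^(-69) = (5 11)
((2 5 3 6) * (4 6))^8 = ((2 5 3 4 6))^8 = (2 4 5 6 3)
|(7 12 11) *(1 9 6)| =3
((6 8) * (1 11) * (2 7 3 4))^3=(1 11)(2 4 3 7)(6 8)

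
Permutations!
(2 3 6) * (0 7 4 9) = [7, 1, 3, 6, 9, 5, 2, 4, 8, 0] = (0 7 4 9)(2 3 6)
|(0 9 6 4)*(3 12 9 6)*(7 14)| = 6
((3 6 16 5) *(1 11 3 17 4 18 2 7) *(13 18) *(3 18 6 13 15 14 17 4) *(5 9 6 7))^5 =(1 4 13 2 17 11 15 7 5 3 18 14)(6 9 16)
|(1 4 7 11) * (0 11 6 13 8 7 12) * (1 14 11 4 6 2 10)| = 42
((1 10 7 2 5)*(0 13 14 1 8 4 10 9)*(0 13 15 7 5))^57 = (0 15 7 2)(1 9 13 14)(4 10 5 8)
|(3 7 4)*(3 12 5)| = 5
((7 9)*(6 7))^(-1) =((6 7 9))^(-1) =(6 9 7)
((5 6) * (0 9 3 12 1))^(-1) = ((0 9 3 12 1)(5 6))^(-1) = (0 1 12 3 9)(5 6)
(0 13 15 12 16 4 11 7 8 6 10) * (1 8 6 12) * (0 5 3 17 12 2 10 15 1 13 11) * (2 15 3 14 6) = [11, 8, 10, 17, 0, 14, 3, 2, 15, 9, 5, 7, 16, 1, 6, 13, 4, 12] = (0 11 7 2 10 5 14 6 3 17 12 16 4)(1 8 15 13)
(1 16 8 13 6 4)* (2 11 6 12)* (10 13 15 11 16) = (1 10 13 12 2 16 8 15 11 6 4) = [0, 10, 16, 3, 1, 5, 4, 7, 15, 9, 13, 6, 2, 12, 14, 11, 8]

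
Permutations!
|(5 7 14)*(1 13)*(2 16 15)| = 6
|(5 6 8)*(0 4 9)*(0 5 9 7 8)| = 7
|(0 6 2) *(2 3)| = |(0 6 3 2)| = 4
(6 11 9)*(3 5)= (3 5)(6 11 9)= [0, 1, 2, 5, 4, 3, 11, 7, 8, 6, 10, 9]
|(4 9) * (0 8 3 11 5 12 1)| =14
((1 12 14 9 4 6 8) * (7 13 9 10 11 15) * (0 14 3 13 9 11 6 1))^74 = (0 8 6 10 14)(1 3 11 7 4 12 13 15 9)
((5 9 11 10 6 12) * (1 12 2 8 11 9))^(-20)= ((1 12 5)(2 8 11 10 6))^(-20)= (1 12 5)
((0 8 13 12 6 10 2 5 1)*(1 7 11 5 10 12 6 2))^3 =(0 6 10 8 12 1 13 2)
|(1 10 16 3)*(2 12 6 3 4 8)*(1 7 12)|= 12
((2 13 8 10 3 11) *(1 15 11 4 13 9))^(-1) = ((1 15 11 2 9)(3 4 13 8 10))^(-1) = (1 9 2 11 15)(3 10 8 13 4)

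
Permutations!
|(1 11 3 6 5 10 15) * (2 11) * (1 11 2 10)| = 7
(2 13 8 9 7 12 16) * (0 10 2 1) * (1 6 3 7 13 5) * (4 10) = (0 4 10 2 5 1)(3 7 12 16 6)(8 9 13) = [4, 0, 5, 7, 10, 1, 3, 12, 9, 13, 2, 11, 16, 8, 14, 15, 6]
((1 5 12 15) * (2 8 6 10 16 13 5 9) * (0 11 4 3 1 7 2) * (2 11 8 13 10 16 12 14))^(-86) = (0 12 3 6 7 9 10 4 8 15 1 16 11)(2 5)(13 14)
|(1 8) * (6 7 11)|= |(1 8)(6 7 11)|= 6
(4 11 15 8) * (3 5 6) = (3 5 6)(4 11 15 8) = [0, 1, 2, 5, 11, 6, 3, 7, 4, 9, 10, 15, 12, 13, 14, 8]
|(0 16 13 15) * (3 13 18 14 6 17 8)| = 10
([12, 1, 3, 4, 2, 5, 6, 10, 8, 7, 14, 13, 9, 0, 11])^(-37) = (0 7 11 12 10 13 9 14)(2 4 3)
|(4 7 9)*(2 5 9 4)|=|(2 5 9)(4 7)|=6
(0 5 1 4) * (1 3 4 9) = [5, 9, 2, 4, 0, 3, 6, 7, 8, 1] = (0 5 3 4)(1 9)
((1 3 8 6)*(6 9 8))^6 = ((1 3 6)(8 9))^6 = (9)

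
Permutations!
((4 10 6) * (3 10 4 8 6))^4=((3 10)(6 8))^4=(10)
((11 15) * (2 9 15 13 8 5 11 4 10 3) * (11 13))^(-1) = (2 3 10 4 15 9)(5 8 13)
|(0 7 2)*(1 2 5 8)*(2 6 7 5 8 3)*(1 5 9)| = |(0 9 1 6 7 8 5 3 2)| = 9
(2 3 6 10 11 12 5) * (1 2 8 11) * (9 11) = [0, 2, 3, 6, 4, 8, 10, 7, 9, 11, 1, 12, 5] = (1 2 3 6 10)(5 8 9 11 12)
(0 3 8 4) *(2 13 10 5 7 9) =[3, 1, 13, 8, 0, 7, 6, 9, 4, 2, 5, 11, 12, 10] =(0 3 8 4)(2 13 10 5 7 9)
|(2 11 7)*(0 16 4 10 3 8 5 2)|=10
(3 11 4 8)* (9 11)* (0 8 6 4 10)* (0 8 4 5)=(0 4 6 5)(3 9 11 10 8)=[4, 1, 2, 9, 6, 0, 5, 7, 3, 11, 8, 10]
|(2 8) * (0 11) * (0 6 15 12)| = |(0 11 6 15 12)(2 8)| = 10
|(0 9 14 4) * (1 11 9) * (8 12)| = |(0 1 11 9 14 4)(8 12)| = 6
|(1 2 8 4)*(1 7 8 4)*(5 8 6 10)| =8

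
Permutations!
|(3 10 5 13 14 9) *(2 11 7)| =6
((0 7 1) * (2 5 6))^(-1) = (0 1 7)(2 6 5)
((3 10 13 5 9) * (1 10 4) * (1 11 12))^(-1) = (1 12 11 4 3 9 5 13 10)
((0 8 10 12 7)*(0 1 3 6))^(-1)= (0 6 3 1 7 12 10 8)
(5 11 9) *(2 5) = (2 5 11 9) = [0, 1, 5, 3, 4, 11, 6, 7, 8, 2, 10, 9]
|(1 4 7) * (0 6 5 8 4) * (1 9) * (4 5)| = |(0 6 4 7 9 1)(5 8)| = 6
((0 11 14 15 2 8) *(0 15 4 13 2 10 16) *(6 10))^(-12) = (0 16 10 6 15 8 2 13 4 14 11)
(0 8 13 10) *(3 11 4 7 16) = [8, 1, 2, 11, 7, 5, 6, 16, 13, 9, 0, 4, 12, 10, 14, 15, 3] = (0 8 13 10)(3 11 4 7 16)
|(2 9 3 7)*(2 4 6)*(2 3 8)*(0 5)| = |(0 5)(2 9 8)(3 7 4 6)| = 12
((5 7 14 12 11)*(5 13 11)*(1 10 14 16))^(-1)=((1 10 14 12 5 7 16)(11 13))^(-1)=(1 16 7 5 12 14 10)(11 13)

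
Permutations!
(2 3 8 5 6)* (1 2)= (1 2 3 8 5 6)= [0, 2, 3, 8, 4, 6, 1, 7, 5]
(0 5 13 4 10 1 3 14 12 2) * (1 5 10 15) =[10, 3, 0, 14, 15, 13, 6, 7, 8, 9, 5, 11, 2, 4, 12, 1] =(0 10 5 13 4 15 1 3 14 12 2)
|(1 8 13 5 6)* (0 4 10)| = |(0 4 10)(1 8 13 5 6)| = 15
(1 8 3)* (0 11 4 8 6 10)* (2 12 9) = (0 11 4 8 3 1 6 10)(2 12 9) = [11, 6, 12, 1, 8, 5, 10, 7, 3, 2, 0, 4, 9]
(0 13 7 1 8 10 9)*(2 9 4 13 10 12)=(0 10 4 13 7 1 8 12 2 9)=[10, 8, 9, 3, 13, 5, 6, 1, 12, 0, 4, 11, 2, 7]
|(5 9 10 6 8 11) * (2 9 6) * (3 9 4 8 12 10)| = |(2 4 8 11 5 6 12 10)(3 9)| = 8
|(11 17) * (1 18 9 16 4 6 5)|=14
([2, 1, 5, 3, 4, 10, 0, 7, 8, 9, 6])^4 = [6, 1, 0, 3, 4, 2, 10, 7, 8, 9, 5]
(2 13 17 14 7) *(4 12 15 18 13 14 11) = [0, 1, 14, 3, 12, 5, 6, 2, 8, 9, 10, 4, 15, 17, 7, 18, 16, 11, 13] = (2 14 7)(4 12 15 18 13 17 11)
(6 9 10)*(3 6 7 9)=(3 6)(7 9 10)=[0, 1, 2, 6, 4, 5, 3, 9, 8, 10, 7]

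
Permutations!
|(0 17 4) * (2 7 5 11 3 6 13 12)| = |(0 17 4)(2 7 5 11 3 6 13 12)| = 24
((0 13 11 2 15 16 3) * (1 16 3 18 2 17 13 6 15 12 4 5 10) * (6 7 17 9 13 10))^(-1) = (0 3 15 6 5 4 12 2 18 16 1 10 17 7)(9 11 13)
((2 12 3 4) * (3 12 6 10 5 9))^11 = (12)(2 9 6 3 10 4 5)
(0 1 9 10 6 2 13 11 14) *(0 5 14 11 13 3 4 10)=(0 1 9)(2 3 4 10 6)(5 14)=[1, 9, 3, 4, 10, 14, 2, 7, 8, 0, 6, 11, 12, 13, 5]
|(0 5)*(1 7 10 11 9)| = |(0 5)(1 7 10 11 9)| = 10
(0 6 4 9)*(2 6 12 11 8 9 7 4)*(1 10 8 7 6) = (0 12 11 7 4 6 2 1 10 8 9) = [12, 10, 1, 3, 6, 5, 2, 4, 9, 0, 8, 7, 11]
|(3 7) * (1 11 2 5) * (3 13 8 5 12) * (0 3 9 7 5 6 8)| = 10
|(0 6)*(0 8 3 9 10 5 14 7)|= 9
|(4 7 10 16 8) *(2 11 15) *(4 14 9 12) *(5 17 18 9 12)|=84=|(2 11 15)(4 7 10 16 8 14 12)(5 17 18 9)|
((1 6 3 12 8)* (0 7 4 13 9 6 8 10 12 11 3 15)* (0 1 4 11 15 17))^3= (0 3 8 9)(1 13 17 11)(4 6 7 15)(10 12)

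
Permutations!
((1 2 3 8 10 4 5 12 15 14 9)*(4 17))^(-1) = ((1 2 3 8 10 17 4 5 12 15 14 9))^(-1) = (1 9 14 15 12 5 4 17 10 8 3 2)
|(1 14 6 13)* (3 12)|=|(1 14 6 13)(3 12)|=4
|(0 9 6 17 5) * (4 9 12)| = |(0 12 4 9 6 17 5)| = 7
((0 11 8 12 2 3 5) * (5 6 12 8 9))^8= ((0 11 9 5)(2 3 6 12))^8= (12)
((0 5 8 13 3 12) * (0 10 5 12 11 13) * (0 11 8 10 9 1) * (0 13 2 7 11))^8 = (0 12 9 1 13 3 8)(2 11 7)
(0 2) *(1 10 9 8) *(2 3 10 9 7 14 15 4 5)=(0 3 10 7 14 15 4 5 2)(1 9 8)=[3, 9, 0, 10, 5, 2, 6, 14, 1, 8, 7, 11, 12, 13, 15, 4]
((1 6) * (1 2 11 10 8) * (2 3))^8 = ((1 6 3 2 11 10 8))^8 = (1 6 3 2 11 10 8)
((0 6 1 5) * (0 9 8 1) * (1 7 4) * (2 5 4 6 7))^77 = ((0 7 6)(1 4)(2 5 9 8))^77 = (0 6 7)(1 4)(2 5 9 8)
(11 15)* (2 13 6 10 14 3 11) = [0, 1, 13, 11, 4, 5, 10, 7, 8, 9, 14, 15, 12, 6, 3, 2] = (2 13 6 10 14 3 11 15)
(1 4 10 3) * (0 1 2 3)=(0 1 4 10)(2 3)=[1, 4, 3, 2, 10, 5, 6, 7, 8, 9, 0]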